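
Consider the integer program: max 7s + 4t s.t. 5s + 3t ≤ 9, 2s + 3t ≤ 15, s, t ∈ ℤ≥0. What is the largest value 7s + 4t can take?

12

The continuous relaxation peaks at (1.8, 0) with value 12.60; rounding to a feasible lattice point costs some objective.
(s,t)=(0,3): 5·0+3·3=9≤9, 2·0+3·3=9≤15, objective 12.
(s,t)=(1,1): 5·1+3·1=8≤9, 2·1+3·1=5≤15, objective 11.
(s,t)=(0,2): 5·0+3·2=6≤9, 2·0+3·2=6≤15, objective 8.
Maximum is 12 at (s,t)=(0,3).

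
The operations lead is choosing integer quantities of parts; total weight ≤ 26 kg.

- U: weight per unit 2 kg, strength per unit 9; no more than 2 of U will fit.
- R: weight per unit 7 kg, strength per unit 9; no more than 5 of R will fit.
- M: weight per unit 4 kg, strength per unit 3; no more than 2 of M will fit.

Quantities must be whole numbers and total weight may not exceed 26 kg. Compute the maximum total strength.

U has the best ratio (9/2); taking only U gives at most 2×9 = 18 (stopped by the supply cap of 2).
Mixing does better — 2×U and 3×R: weight 25 ≤ 26, strength 2·9 + 3·9 = 45.

45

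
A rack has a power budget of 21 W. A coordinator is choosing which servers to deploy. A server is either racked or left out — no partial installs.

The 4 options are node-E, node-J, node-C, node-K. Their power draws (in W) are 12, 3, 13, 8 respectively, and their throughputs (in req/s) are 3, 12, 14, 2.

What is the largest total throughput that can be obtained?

26

node-J + node-C: power draw 3 + 13 = 16 ≤ 21, throughput 12 + 14 = 26.
node-C + node-K: power draw 13 + 8 = 21 ≤ 21, throughput 14 + 2 = 16.
Best is node-J and node-C with total throughput 26.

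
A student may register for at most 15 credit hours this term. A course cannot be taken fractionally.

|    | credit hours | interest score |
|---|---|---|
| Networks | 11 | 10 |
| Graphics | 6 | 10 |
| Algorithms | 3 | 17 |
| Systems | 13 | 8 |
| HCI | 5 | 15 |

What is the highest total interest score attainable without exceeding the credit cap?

Graphics + Algorithms: credit hours 6 + 3 = 9 ≤ 15, interest score 10 + 17 = 27.
Algorithms + HCI: credit hours 3 + 5 = 8 ≤ 15, interest score 17 + 15 = 32.
Graphics + Algorithms + HCI: credit hours 6 + 3 + 5 = 14 ≤ 15, interest score 10 + 17 + 15 = 42.
Best is Graphics, Algorithms, and HCI with total interest score 42.

42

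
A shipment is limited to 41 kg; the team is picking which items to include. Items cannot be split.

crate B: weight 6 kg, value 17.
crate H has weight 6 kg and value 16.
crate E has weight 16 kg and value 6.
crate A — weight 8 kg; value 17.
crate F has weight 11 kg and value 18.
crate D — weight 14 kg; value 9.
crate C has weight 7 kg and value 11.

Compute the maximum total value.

79

This is an integer program with binary decision variables.
crate B + crate H + crate A + crate D + crate C: weight 6 + 6 + 8 + 14 + 7 = 41 ≤ 41, value 17 + 16 + 17 + 9 + 11 = 70.
crate B + crate H + crate A + crate F + crate C: weight 6 + 6 + 8 + 11 + 7 = 38 ≤ 41, value 17 + 16 + 17 + 18 + 11 = 79.
crate B + crate H + crate A + crate F: weight 6 + 6 + 8 + 11 = 31 ≤ 41, value 17 + 16 + 17 + 18 = 68.
Best is crate B, crate H, crate A, crate F, and crate C with total value 79.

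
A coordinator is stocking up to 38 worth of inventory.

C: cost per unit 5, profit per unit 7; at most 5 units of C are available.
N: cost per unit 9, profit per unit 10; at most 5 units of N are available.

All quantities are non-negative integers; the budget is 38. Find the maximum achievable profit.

C has the best ratio (7/5); taking only C gives at most 5×7 = 35 (stopped by the supply cap of 5).
Mixing does better — 4×C and 2×N: cost 38 ≤ 38, profit 4·7 + 2·10 = 48.

48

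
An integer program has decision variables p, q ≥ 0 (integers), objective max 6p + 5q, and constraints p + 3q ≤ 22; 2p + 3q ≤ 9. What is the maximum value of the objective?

(p,q)=(4,0): 1·4+3·0=4≤22, 2·4+3·0=8≤9, objective 24.
(p,q)=(3,1): 1·3+3·1=6≤22, 2·3+3·1=9≤9, objective 23.
No feasible integer point exceeds 24.

24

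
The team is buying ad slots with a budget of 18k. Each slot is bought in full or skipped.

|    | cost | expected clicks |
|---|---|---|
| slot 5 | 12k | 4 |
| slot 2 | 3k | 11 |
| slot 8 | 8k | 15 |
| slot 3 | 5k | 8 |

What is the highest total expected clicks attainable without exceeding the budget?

Allowing fractional choices, the relaxed optimum would be about 34.7, but ad slots are indivisible.
slot 2 + slot 8 + slot 3: cost 3 + 8 + 5 = 16 ≤ 18, expected clicks 11 + 15 + 8 = 34.
slot 8 + slot 3: cost 8 + 5 = 13 ≤ 18, expected clicks 15 + 8 = 23.
slot 2 + slot 8: cost 3 + 8 = 11 ≤ 18, expected clicks 11 + 15 = 26.
Best is slot 2, slot 8, and slot 3 with total expected clicks 34.

34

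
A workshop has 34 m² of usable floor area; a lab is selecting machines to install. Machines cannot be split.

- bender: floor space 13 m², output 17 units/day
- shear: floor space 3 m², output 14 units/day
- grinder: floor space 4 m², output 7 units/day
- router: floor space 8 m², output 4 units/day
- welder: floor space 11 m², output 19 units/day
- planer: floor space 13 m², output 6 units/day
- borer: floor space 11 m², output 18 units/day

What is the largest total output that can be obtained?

58

bender + shear + grinder + borer: floor space 13 + 3 + 4 + 11 = 31 ≤ 34, output 17 + 14 + 7 + 18 = 56.
shear + grinder + welder + borer: floor space 3 + 4 + 11 + 11 = 29 ≤ 34, output 14 + 7 + 19 + 18 = 58.
bender + shear + grinder + welder: floor space 13 + 3 + 4 + 11 = 31 ≤ 34, output 17 + 14 + 7 + 19 = 57.
Best is shear, grinder, welder, and borer with total output 58.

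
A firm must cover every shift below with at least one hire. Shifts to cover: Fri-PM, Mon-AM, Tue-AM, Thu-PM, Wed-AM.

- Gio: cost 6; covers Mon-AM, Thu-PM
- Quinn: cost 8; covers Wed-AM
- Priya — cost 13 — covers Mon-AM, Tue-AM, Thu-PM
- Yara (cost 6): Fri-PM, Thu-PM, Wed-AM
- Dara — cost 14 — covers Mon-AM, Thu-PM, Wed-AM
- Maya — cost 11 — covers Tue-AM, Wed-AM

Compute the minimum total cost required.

Choose Priya and Yara: together they cover Fri-PM, Mon-AM, Tue-AM, Thu-PM, Wed-AM — every shift.
Total cost: 13 + 6 = 19.

19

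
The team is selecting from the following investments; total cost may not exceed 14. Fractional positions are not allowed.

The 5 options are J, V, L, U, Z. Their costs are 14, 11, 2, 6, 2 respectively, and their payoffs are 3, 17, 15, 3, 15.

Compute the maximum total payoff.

33

Allowing fractional choices, the relaxed optimum would be about 45.5, but investments are indivisible.
L + U + Z: cost 2 + 6 + 2 = 10 ≤ 14, payoff 15 + 3 + 15 = 33.
V + Z: cost 11 + 2 = 13 ≤ 14, payoff 17 + 15 = 32.
V + L: cost 11 + 2 = 13 ≤ 14, payoff 17 + 15 = 32.
Best is L, U, and Z with total payoff 33.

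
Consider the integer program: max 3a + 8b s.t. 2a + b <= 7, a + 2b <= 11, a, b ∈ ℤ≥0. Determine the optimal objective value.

Relaxing integrality, the LP optimum is 44.00 at (a,b) = (0, 5.5), which is not an integer point.
(a,b)=(1,5): 2·1+1·5=7≤7, 1·1+2·5=11≤11, objective 43.
(a,b)=(0,5): 2·0+1·5=5≤7, 1·0+2·5=10≤11, objective 40.
The best lattice point is (1,5), giving 43.

43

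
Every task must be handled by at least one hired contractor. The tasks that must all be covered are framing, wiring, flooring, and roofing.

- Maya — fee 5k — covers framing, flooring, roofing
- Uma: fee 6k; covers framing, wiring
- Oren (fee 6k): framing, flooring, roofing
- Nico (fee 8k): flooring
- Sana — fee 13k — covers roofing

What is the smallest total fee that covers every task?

Choose Maya and Uma: together they cover framing, wiring, flooring, roofing — every task.
Total fee: 5 + 6 = 11.
No cover costs less than 11.

11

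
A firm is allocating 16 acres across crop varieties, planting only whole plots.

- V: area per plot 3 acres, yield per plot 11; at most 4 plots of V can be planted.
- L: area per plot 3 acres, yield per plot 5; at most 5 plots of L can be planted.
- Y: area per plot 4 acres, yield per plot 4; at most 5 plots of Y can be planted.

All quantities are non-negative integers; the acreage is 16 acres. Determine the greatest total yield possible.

4×V and 1×Y: area 16 ≤ 16, yield 4·11 + 1·4 = 48.
4×V and 1×L: area 15 ≤ 16, yield 4·11 + 1·5 = 49.
Best is 49.

49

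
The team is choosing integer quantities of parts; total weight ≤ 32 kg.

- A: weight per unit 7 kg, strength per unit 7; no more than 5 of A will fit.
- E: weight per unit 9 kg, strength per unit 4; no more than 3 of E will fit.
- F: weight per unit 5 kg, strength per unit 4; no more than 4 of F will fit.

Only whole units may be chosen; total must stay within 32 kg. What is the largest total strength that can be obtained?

A has the best ratio (7/7); taking only A gives at most 4×7 = 28 (stopped by the weight limit).
Mixing does better — 3×A and 2×F: weight 31 ≤ 32, strength 3·7 + 2·4 = 29.

29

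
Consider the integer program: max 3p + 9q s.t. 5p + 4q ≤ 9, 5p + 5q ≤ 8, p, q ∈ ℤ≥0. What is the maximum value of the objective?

Relaxing integrality, the LP optimum is 14.40 at (p,q) = (0, 1.6), which is not an integer point.
(p,q)=(0,1): 5·0+4·1=4≤9, 5·0+5·1=5≤8, objective 9.
(p,q)=(1,0): 5·1+4·0=5≤9, 5·1+5·0=5≤8, objective 3.
(p,q)=(0,0): 5·0+4·0=0≤9, 5·0+5·0=0≤8, objective 0.
No feasible integer point exceeds 9.

9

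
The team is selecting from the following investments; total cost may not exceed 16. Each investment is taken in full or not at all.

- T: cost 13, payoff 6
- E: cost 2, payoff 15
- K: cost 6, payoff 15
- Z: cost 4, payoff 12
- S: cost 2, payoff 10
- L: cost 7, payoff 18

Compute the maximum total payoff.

55

Allowing fractional choices, the relaxed optimum would be about 57.5, but investments are indivisible.
E + K + Z + S: cost 2 + 6 + 4 + 2 = 14 ≤ 16, payoff 15 + 15 + 12 + 10 = 52.
E + K + L: cost 2 + 6 + 7 = 15 ≤ 16, payoff 15 + 15 + 18 = 48.
E + Z + S + L: cost 2 + 4 + 2 + 7 = 15 ≤ 16, payoff 15 + 12 + 10 + 18 = 55.
Best is E, Z, S, and L with total payoff 55.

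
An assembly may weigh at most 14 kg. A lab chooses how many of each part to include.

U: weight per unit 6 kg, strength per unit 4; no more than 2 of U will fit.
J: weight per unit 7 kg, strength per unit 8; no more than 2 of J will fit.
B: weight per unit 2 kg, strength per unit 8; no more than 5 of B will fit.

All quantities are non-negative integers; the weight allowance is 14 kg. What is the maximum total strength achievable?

B has the best ratio (8/2); taking only B gives at most 5×8 = 40 (stopped by the supply cap of 5).
Optimal: 5×B: weight 10 ≤ 14, strength 5·8 = 40.

40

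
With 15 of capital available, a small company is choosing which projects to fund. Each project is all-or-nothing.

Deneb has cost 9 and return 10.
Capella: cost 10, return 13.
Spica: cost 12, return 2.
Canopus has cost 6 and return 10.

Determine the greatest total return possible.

Take Deneb and Canopus: cost 9 + 6 = 15 ≤ 15, return 10 + 10 = 20.
No other feasible combination does better.

20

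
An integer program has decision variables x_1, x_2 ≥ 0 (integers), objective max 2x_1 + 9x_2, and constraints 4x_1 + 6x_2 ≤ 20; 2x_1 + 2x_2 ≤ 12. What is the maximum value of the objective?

Relaxing integrality, the LP optimum is 30.00 at (x_1,x_2) = (0, 3.33), which is not an integer point.
(x_1,x_2)=(0,3): 4·0+6·3=18≤20, 2·0+2·3=6≤12, objective 27.
(x_1,x_2)=(1,2): 4·1+6·2=16≤20, 2·1+2·2=6≤12, objective 20.
Maximum is 27 at (x_1,x_2)=(0,3).

27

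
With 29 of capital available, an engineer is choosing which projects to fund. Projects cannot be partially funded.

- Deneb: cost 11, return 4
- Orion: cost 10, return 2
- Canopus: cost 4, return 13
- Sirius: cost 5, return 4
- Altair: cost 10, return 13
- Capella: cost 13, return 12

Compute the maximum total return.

This is an integer program with binary decision variables.
Take Canopus, Altair, and Capella: cost 4 + 10 + 13 = 27 ≤ 29, return 13 + 13 + 12 = 38.
No other feasible combination does better.

38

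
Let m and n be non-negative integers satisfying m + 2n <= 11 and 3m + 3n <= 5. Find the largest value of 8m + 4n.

8

(m,n)=(1,0): 1·1+2·0=1≤11, 3·1+3·0=3≤5, objective 8.
(m,n)=(0,1): 1·0+2·1=2≤11, 3·0+3·1=3≤5, objective 4.
Maximum is 8 at (m,n)=(1,0).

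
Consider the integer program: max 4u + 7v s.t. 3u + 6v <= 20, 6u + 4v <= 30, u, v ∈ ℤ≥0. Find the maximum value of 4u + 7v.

Relaxing integrality, the LP optimum is 25.42 at (u,v) = (4.17, 1.25), which is not an integer point.
(u,v)=(4,1): 3·4+6·1=18≤20, 6·4+4·1=28≤30, objective 23.
(u,v)=(5,0): 3·5+6·0=15≤20, 6·5+4·0=30≤30, objective 20.
(u,v)=(3,1): 3·3+6·1=15≤20, 6·3+4·1=22≤30, objective 19.
The best lattice point is (4,1), giving 23.

23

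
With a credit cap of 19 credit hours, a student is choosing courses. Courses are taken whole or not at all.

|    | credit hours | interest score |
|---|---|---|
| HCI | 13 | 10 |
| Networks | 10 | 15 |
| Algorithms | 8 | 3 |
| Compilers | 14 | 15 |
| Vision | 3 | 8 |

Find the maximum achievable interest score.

23

Treat it as a binary knapsack problem.
Allowing fractional choices, the relaxed optimum would be about 29.4, but courses are indivisible.
Networks + Vision: credit hours 10 + 3 = 13 ≤ 19, interest score 15 + 8 = 23.
Compilers + Vision: credit hours 14 + 3 = 17 ≤ 19, interest score 15 + 8 = 23.
HCI + Vision: credit hours 13 + 3 = 16 ≤ 19, interest score 10 + 8 = 18.
The maximum interest score is 23; one optimal choice is Networks and Vision.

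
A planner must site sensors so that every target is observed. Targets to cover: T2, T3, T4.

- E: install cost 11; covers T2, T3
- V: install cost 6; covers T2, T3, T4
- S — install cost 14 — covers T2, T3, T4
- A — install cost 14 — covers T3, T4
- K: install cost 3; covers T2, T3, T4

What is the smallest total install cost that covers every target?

K alone covers T2, T3, T4 — every target.
Total install cost: 3.
No cover costs less than 3.

3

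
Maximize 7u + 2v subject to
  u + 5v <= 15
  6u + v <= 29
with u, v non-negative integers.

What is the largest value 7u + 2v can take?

32

Relaxing integrality, the LP optimum is 35.59 at (u,v) = (4.48, 2.1), which is not an integer point.
(u,v)=(4,2) is feasible, giving 32.
(u,v)=(4,1) is feasible, giving 30.
(u,v)=(3,2) is feasible, giving 25.
The best lattice point is (4,2), giving 32.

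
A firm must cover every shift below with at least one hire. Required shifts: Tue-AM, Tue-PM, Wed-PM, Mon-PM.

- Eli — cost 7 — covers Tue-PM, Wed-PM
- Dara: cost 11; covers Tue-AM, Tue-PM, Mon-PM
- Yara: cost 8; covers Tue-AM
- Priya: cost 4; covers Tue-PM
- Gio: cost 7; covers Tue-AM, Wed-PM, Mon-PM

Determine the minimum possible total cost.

11

Choose Priya and Gio: together they cover Tue-AM, Tue-PM, Wed-PM, Mon-PM — every shift.
Total cost: 4 + 7 = 11.
No cover costs less than 11.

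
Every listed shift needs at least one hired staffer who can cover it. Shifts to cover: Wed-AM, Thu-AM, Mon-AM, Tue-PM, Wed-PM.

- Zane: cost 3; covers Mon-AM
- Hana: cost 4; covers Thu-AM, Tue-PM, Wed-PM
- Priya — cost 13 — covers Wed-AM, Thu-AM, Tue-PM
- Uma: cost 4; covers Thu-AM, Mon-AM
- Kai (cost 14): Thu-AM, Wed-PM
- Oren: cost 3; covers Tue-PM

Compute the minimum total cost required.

Choose Zane, Hana, and Priya: together they cover Wed-AM, Thu-AM, Mon-AM, Tue-PM, Wed-PM — every shift.
Total cost: 3 + 4 + 13 = 20.

20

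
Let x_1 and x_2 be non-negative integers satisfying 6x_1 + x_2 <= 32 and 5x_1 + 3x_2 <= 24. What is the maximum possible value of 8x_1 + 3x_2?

35

(x_1,x_2)=(4,1): 6·4+1·1=25≤32, 5·4+3·1=23≤24, objective 35.
(x_1,x_2)=(4,0): 6·4+1·0=24≤32, 5·4+3·0=20≤24, objective 32.
(x_1,x_2)=(3,2): 6·3+1·2=20≤32, 5·3+3·2=21≤24, objective 30.
The best lattice point is (4,1), giving 35.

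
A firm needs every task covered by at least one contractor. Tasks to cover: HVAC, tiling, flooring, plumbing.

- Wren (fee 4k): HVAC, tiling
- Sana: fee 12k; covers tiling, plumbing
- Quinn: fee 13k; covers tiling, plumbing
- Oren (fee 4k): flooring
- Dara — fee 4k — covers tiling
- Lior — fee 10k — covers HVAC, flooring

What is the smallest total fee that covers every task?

Choose Wren, Sana, and Oren: together they cover HVAC, tiling, flooring, plumbing — every task.
Total fee: 4 + 12 + 4 = 20.
No cover costs less than 20.

20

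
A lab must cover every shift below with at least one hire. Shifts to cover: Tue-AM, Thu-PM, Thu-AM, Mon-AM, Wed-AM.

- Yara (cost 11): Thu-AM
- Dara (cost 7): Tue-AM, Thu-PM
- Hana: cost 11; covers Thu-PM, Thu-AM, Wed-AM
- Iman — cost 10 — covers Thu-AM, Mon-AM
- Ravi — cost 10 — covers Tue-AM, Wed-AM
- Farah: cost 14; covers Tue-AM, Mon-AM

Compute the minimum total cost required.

25

The greedy cost-per-new-shift heuristic would pick Dara, Iman, and Ravi for 27, but a cheaper cover exists.
Choose Hana and Farah: together they cover Tue-AM, Thu-PM, Thu-AM, Mon-AM, Wed-AM — every shift.
Total cost: 11 + 14 = 25.
No cover costs less than 25.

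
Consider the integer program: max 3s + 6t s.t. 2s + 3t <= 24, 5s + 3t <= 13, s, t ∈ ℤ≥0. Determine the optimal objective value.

24

(s,t)=(0,4) is feasible, giving 24.
(s,t)=(0,3) is feasible, giving 18.
No feasible integer point exceeds 24.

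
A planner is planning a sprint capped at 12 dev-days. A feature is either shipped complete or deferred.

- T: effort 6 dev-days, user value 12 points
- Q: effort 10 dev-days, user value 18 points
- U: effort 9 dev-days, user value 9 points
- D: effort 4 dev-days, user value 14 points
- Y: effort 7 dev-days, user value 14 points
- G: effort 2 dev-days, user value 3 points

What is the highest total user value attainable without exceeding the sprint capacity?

29

Allowing fractional choices, the relaxed optimum would be about 30.0, but features are indivisible.
D + Y: effort 4 + 7 = 11 ≤ 12, user value 14 + 14 = 28.
T + D + G: effort 6 + 4 + 2 = 12 ≤ 12, user value 12 + 14 + 3 = 29.
Best is T, D, and G with total user value 29.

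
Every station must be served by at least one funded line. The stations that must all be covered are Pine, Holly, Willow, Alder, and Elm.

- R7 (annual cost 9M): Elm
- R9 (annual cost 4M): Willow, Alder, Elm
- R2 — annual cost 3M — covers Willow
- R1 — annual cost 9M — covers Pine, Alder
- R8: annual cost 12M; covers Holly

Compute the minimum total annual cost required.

25

Choose R9, R1, and R8: together they cover Pine, Holly, Willow, Alder, Elm — every station.
Total annual cost: 4 + 9 + 12 = 25.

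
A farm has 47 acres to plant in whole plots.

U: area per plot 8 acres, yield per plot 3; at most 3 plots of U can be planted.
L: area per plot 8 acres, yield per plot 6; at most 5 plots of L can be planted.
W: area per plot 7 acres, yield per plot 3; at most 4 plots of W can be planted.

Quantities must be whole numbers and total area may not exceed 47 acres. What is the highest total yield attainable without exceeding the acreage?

33

This is a bounded integer knapsack.
4×L and 2×W: area 46 ≤ 47, yield 4·6 + 2·3 = 30.
5×L and 1×W: area 47 ≤ 47, yield 5·6 + 1·3 = 33.
Best is 33.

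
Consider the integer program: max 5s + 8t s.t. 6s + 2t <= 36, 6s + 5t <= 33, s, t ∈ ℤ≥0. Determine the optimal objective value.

48

The continuous relaxation peaks at (0, 6.6) with value 52.80; rounding to a feasible lattice point costs some objective.
(s,t)=(0,6): 6·0+2·6=12≤36, 6·0+5·6=30≤33, objective 48.
(s,t)=(1,5): 6·1+2·5=16≤36, 6·1+5·5=31≤33, objective 45.
The best lattice point is (0,6), giving 48.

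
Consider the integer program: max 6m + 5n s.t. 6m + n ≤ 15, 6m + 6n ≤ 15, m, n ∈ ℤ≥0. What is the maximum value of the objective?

(m,n)=(2,0): 6·2+1·0=12≤15, 6·2+6·0=12≤15, objective 12.
(m,n)=(1,1): 6·1+1·1=7≤15, 6·1+6·1=12≤15, objective 11.
The best lattice point is (2,0), giving 12.

12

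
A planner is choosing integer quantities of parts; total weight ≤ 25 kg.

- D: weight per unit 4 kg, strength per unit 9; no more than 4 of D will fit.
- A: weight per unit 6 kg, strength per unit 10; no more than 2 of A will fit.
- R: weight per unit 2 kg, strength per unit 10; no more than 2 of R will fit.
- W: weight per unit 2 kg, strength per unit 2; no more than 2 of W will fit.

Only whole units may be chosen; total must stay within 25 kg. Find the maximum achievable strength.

R has the best ratio (10/2); taking only R gives at most 2×10 = 20 (stopped by the supply cap of 2).
Mixing does better — 4×D, 2×R, and 2×W: weight 24 ≤ 25, strength 4·9 + 2·10 + 2·2 = 60.

60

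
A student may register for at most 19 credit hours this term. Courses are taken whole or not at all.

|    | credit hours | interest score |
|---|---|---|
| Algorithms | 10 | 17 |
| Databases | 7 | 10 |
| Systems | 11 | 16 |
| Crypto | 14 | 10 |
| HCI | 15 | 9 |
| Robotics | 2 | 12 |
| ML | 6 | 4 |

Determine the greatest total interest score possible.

Algorithms + Databases + Robotics: credit hours 10 + 7 + 2 = 19 ≤ 19, interest score 17 + 10 + 12 = 39.
Algorithms + Robotics + ML: credit hours 10 + 2 + 6 = 18 ≤ 19, interest score 17 + 12 + 4 = 33.
Best is Algorithms, Databases, and Robotics with total interest score 39.

39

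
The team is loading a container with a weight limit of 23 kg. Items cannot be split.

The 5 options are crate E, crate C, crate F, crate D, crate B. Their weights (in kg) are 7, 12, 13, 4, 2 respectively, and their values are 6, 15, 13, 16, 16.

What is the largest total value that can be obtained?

47

Take crate C, crate D, and crate B: weight 12 + 4 + 2 = 18 ≤ 23, value 15 + 16 + 16 = 47.
No other feasible combination does better.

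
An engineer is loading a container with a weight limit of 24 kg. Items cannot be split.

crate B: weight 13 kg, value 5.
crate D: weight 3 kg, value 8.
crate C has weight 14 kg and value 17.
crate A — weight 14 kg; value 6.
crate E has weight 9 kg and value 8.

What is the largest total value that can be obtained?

Take crate D and crate C: weight 3 + 14 = 17 ≤ 24, value 8 + 17 = 25.
No feasible combination exceeds this.

25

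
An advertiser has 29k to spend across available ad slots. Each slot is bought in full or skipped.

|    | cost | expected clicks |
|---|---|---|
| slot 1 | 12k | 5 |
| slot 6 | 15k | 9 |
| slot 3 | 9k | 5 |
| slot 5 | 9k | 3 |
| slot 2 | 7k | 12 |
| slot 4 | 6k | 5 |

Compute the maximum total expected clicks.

26

This is a 0-1 knapsack instance.
slot 6 + slot 2 + slot 4: cost 15 + 7 + 6 = 28 ≤ 29, expected clicks 9 + 12 + 5 = 26.
slot 3 + slot 2 + slot 4: cost 9 + 7 + 6 = 22 ≤ 29, expected clicks 5 + 12 + 5 = 22.
Best is slot 6, slot 2, and slot 4 with total expected clicks 26.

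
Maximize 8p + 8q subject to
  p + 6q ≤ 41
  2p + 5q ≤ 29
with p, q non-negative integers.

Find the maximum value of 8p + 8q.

The continuous relaxation peaks at (14.5, 0) with value 116.00; rounding to a feasible lattice point costs some objective.
(p,q)=(14,0): 1·14+6·0=14≤41, 2·14+5·0=28≤29, objective 112.
(p,q)=(13,0): 1·13+6·0=13≤41, 2·13+5·0=26≤29, objective 104.
No feasible integer point exceeds 112.

112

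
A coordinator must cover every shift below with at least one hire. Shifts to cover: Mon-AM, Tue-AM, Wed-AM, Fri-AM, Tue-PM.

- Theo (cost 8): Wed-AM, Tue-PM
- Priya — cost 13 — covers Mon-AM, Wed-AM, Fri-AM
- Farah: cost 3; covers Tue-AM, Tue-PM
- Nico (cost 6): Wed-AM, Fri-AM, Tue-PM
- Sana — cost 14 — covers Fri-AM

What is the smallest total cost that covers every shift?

The greedy cost-per-new-shift heuristic would pick Farah, Nico, and Priya for 22, but a cheaper cover exists.
Choose Priya and Farah: together they cover Mon-AM, Tue-AM, Wed-AM, Fri-AM, Tue-PM — every shift.
Total cost: 13 + 3 = 16.
No cover costs less than 16.

16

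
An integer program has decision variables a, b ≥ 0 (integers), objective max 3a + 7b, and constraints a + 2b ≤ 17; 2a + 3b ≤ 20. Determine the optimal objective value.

45

(a,b)=(1,6) is feasible, giving 45.
(a,b)=(0,6) is feasible, giving 42.
(a,b)=(2,5) is feasible, giving 41.
(a,b)=(1,5) is feasible, giving 38.
The best lattice point is (1,6), giving 45.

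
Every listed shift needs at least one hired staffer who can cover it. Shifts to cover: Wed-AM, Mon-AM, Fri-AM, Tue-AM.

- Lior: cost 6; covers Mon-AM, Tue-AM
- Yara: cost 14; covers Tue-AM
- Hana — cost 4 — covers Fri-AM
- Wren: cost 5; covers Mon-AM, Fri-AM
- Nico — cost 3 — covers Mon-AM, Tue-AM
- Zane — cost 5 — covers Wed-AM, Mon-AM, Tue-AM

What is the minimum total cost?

9

The greedy cost-per-new-shift heuristic would pick Nico, Hana, and Zane for 12, but a cheaper cover exists.
Choose Hana and Zane: together they cover Wed-AM, Mon-AM, Fri-AM, Tue-AM — every shift.
Total cost: 4 + 5 = 9.
No cover costs less than 9.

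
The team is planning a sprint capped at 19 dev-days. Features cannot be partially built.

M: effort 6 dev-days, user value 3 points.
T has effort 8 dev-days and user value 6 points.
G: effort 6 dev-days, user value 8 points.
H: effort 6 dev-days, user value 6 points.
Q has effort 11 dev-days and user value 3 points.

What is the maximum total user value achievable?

This is an integer program with binary decision variables.
T + G: effort 8 + 6 = 14 ≤ 19, user value 6 + 8 = 14.
M + G + H: effort 6 + 6 + 6 = 18 ≤ 19, user value 3 + 8 + 6 = 17.
G + H: effort 6 + 6 = 12 ≤ 19, user value 8 + 6 = 14.
Best is M, G, and H with total user value 17.

17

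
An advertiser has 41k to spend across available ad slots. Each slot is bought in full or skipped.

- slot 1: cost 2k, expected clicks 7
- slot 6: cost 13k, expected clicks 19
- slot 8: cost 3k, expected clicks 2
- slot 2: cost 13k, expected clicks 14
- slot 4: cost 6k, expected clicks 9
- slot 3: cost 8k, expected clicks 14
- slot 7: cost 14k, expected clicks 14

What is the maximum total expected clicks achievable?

56

slot 6 + slot 2 + slot 4 + slot 3: cost 13 + 13 + 6 + 8 = 40 ≤ 41, expected clicks 19 + 14 + 9 + 14 = 56.
slot 1 + slot 6 + slot 8 + slot 3 + slot 7: cost 2 + 13 + 3 + 8 + 14 = 40 ≤ 41, expected clicks 7 + 19 + 2 + 14 + 14 = 56.
slot 1 + slot 6 + slot 8 + slot 2 + slot 3: cost 2 + 13 + 3 + 13 + 8 = 39 ≤ 41, expected clicks 7 + 19 + 2 + 14 + 14 = 56.
The maximum expected clicks is 56; one optimal choice is slot 1, slot 6, slot 8, slot 2, and slot 3.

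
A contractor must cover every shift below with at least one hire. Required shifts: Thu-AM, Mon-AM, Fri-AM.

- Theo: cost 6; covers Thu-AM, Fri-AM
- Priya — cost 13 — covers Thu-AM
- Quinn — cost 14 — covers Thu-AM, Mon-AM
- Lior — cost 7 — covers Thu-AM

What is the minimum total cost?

This is an integer covering problem.
Choose Theo and Quinn: together they cover Thu-AM, Mon-AM, Fri-AM — every shift.
Total cost: 6 + 14 = 20.
No cover costs less than 20.

20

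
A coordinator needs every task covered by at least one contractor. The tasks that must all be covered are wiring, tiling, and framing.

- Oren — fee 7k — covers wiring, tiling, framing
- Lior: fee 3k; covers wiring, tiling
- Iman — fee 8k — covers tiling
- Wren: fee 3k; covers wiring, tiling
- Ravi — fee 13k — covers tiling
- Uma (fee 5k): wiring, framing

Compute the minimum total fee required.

This is an integer covering problem.
The greedy cost-per-new-task heuristic would pick Lior and Uma for 8, but a cheaper cover exists.
Oren alone covers wiring, tiling, framing — every task.
Total fee: 7.
No cover costs less than 7.

7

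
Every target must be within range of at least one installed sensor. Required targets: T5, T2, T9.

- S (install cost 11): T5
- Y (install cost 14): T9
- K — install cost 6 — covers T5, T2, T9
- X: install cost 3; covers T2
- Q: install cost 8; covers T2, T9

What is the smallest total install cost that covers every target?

K alone covers T5, T2, T9 — every target.
Total install cost: 6.

6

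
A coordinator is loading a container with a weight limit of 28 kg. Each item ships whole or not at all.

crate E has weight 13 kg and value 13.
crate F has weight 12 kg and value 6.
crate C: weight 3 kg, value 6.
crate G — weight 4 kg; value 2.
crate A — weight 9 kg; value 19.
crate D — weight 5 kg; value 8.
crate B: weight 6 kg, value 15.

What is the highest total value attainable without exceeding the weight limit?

Allowing fractional choices, the relaxed optimum would be about 53.0, but items are indivisible.
crate C + crate A + crate D + crate B: weight 3 + 9 + 5 + 6 = 23 ≤ 28, value 6 + 19 + 8 + 15 = 48.
crate C + crate G + crate A + crate D + crate B: weight 3 + 4 + 9 + 5 + 6 = 27 ≤ 28, value 6 + 2 + 19 + 8 + 15 = 50.
Best is crate C, crate G, crate A, crate D, and crate B with total value 50.

50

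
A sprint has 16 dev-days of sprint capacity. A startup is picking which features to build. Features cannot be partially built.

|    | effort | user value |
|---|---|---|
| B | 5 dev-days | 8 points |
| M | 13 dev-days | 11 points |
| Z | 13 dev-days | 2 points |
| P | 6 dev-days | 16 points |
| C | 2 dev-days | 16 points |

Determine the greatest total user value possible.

40

This is a 0-1 knapsack instance.
Allowing fractional choices, the relaxed optimum would be about 42.5, but features are indivisible.
B + P + C: effort 5 + 6 + 2 = 13 ≤ 16, user value 8 + 16 + 16 = 40.
P + C: effort 6 + 2 = 8 ≤ 16, user value 16 + 16 = 32.
M + C: effort 13 + 2 = 15 ≤ 16, user value 11 + 16 = 27.
Best is B, P, and C with total user value 40.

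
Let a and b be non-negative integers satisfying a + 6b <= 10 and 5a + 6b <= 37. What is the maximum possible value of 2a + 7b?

15

(a,b)=(4,1) is feasible, giving 15.
(a,b)=(7,0) is feasible, giving 14.
Maximum is 15 at (a,b)=(4,1).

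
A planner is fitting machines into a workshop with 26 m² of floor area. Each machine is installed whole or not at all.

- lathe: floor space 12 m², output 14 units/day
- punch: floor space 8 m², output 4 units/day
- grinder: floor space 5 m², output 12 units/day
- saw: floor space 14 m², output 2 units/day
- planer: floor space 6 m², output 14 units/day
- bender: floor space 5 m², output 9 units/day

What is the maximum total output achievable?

40

Allowing fractional choices, the relaxed optimum would be about 46.7, but machines are indivisible.
lathe + grinder + planer: floor space 12 + 5 + 6 = 23 ≤ 26, output 14 + 12 + 14 = 40.
punch + grinder + planer + bender: floor space 8 + 5 + 6 + 5 = 24 ≤ 26, output 4 + 12 + 14 + 9 = 39.
Best is lathe, grinder, and planer with total output 40.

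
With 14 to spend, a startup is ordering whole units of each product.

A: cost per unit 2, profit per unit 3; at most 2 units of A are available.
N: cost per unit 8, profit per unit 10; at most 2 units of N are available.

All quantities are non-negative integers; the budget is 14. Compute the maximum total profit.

A has the best ratio (3/2); taking only A gives at most 2×3 = 6 (stopped by the supply cap of 2).
Mixing does better — 2×A and 1×N: cost 12 ≤ 14, profit 2·3 + 1·10 = 16.

16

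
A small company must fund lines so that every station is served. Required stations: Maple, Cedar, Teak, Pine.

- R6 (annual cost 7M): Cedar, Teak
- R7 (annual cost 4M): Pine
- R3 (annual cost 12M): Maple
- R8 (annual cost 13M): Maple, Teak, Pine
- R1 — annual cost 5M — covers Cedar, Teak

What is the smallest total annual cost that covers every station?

18

The greedy cost-per-new-station heuristic would pick R1, R7, and R3 for 21, but a cheaper cover exists.
Choose R8 and R1: together they cover Maple, Cedar, Teak, Pine — every station.
Total annual cost: 13 + 5 = 18.
No cover costs less than 18.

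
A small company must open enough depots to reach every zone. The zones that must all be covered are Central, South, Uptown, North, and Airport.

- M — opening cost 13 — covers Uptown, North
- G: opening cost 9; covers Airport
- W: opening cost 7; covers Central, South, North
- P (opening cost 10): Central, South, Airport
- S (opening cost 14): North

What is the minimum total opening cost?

This is a weighted set-cover instance.
The greedy cost-per-new-zone heuristic would pick W, G, and M for 29, but a cheaper cover exists.
Choose M and P: together they cover Central, South, Uptown, North, Airport — every zone.
Total opening cost: 13 + 10 = 23.
No cover costs less than 23.

23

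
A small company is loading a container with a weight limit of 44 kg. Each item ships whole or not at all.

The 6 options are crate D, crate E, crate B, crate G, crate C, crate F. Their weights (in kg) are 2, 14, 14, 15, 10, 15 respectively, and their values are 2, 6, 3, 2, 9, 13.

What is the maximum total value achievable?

Treat it as a binary knapsack problem.
Take crate D, crate E, crate C, and crate F: weight 2 + 14 + 10 + 15 = 41 ≤ 44, value 2 + 6 + 9 + 13 = 30.
No other feasible combination does better.

30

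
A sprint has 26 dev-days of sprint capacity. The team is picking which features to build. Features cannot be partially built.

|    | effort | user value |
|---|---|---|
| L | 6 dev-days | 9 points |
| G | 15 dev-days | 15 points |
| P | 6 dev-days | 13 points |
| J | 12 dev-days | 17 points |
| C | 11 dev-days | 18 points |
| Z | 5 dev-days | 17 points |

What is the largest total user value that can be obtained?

48

This is an integer program with binary decision variables.
P + C + Z: effort 6 + 11 + 5 = 22 ≤ 26, user value 13 + 18 + 17 = 48.
G + P + Z: effort 15 + 6 + 5 = 26 ≤ 26, user value 15 + 13 + 17 = 45.
P + J + Z: effort 6 + 12 + 5 = 23 ≤ 26, user value 13 + 17 + 17 = 47.
Best is P, C, and Z with total user value 48.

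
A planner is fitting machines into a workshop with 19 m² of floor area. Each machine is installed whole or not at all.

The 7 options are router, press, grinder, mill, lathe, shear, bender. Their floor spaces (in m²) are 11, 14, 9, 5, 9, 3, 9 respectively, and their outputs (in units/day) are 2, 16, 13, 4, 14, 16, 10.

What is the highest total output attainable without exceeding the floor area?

34

This is a 0-1 knapsack instance.
mill + lathe + shear: floor space 5 + 9 + 3 = 17 ≤ 19, output 4 + 14 + 16 = 34.
grinder + mill + shear: floor space 9 + 5 + 3 = 17 ≤ 19, output 13 + 4 + 16 = 33.
Best is mill, lathe, and shear with total output 34.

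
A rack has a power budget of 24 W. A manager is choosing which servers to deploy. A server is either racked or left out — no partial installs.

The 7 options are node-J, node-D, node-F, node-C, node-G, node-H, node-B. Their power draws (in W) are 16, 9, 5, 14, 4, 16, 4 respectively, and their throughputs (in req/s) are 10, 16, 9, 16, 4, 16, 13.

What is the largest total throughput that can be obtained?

42

Treat it as a binary knapsack problem.
node-F + node-C + node-B: power draw 5 + 14 + 4 = 23 ≤ 24, throughput 9 + 16 + 13 = 38.
node-D + node-F + node-B: power draw 9 + 5 + 4 = 18 ≤ 24, throughput 16 + 9 + 13 = 38.
node-D + node-F + node-G + node-B: power draw 9 + 5 + 4 + 4 = 22 ≤ 24, throughput 16 + 9 + 4 + 13 = 42.
Best is node-D, node-F, node-G, and node-B with total throughput 42.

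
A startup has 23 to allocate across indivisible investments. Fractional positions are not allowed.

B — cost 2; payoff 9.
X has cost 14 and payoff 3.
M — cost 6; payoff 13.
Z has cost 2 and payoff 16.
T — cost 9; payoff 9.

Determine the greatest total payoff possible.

47

This is an integer program with binary decision variables.
Take B, M, Z, and T: cost 2 + 6 + 2 + 9 = 19 ≤ 23, payoff 9 + 13 + 16 + 9 = 47.
No other feasible combination does better.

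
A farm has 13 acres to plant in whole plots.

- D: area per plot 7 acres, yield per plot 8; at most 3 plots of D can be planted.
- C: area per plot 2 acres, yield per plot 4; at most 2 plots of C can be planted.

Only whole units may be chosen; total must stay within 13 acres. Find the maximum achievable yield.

16

1×D and 1×C: area 9 ≤ 13, yield 1·8 + 1·4 = 12.
1×D and 2×C: area 11 ≤ 13, yield 1·8 + 2·4 = 16.
Best is 16.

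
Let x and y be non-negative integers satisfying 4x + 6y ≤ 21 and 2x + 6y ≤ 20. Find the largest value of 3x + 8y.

24

Relaxing integrality, the LP optimum is 26.83 at (x,y) = (0.5, 3.17), which is not an integer point.
(x,y)=(0,3): 4·0+6·3=18≤21, 2·0+6·3=18≤20, objective 24.
(x,y)=(1,2): 4·1+6·2=16≤21, 2·1+6·2=14≤20, objective 19.
Maximum is 24 at (x,y)=(0,3).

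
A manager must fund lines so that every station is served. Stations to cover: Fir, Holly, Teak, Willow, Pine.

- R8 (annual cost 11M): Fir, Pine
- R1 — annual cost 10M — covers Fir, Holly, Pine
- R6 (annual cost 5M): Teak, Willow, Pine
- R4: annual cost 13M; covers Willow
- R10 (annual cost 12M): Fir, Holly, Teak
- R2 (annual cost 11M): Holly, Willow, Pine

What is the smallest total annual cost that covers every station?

Choose R1 and R6: together they cover Fir, Holly, Teak, Willow, Pine — every station.
Total annual cost: 10 + 5 = 15.
No cover costs less than 15.

15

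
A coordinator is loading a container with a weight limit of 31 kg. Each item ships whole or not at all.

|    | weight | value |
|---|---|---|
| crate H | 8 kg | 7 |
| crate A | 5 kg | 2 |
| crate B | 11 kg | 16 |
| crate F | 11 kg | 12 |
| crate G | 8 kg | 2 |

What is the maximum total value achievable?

35

Take crate H, crate B, and crate F: weight 8 + 11 + 11 = 30 ≤ 31, value 7 + 16 + 12 = 35.
No other feasible combination does better.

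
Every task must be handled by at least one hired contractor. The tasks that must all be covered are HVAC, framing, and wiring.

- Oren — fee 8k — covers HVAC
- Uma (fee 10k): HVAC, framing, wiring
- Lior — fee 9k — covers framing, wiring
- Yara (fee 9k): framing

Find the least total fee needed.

10

Uma alone covers HVAC, framing, wiring — every task.
Total fee: 10.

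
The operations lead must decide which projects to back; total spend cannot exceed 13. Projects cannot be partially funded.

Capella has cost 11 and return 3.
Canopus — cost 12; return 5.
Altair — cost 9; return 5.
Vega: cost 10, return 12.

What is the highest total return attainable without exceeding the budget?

This is a 0-1 knapsack instance.
Altair: cost 9 ≤ 13, return 5.
Canopus: cost 12 ≤ 13, return 5.
Vega: cost 10 ≤ 13, return 12.
Best is Vega with total return 12.

12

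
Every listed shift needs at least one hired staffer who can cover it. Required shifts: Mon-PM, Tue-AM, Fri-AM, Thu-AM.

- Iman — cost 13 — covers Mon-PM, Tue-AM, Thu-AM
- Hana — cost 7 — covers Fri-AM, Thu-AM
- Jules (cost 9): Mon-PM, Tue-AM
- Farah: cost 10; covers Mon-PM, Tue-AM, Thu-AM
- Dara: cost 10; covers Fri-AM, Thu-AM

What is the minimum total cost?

16

The greedy cost-per-new-shift heuristic would pick Farah and Hana for 17, but a cheaper cover exists.
Choose Hana and Jules: together they cover Mon-PM, Tue-AM, Fri-AM, Thu-AM — every shift.
Total cost: 7 + 9 = 16.
No cover costs less than 16.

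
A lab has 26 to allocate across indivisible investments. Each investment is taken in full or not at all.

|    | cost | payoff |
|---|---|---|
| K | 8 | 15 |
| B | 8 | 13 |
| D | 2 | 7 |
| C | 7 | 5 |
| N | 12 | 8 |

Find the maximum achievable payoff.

This is a 0-1 knapsack instance.
K + B + D + C: cost 8 + 8 + 2 + 7 = 25 ≤ 26, payoff 15 + 13 + 7 + 5 = 40.
K + B + C: cost 8 + 8 + 7 = 23 ≤ 26, payoff 15 + 13 + 5 = 33.
K + B + D: cost 8 + 8 + 2 = 18 ≤ 26, payoff 15 + 13 + 7 = 35.
Best is K, B, D, and C with total payoff 40.

40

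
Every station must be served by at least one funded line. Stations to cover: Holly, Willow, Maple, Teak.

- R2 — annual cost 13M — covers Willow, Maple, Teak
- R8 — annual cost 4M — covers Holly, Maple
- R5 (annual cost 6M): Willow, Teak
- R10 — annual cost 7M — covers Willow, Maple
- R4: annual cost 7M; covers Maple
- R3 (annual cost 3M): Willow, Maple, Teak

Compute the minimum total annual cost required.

7

Choose R8 and R3: together they cover Holly, Willow, Maple, Teak — every station.
Total annual cost: 4 + 3 = 7.
No cover costs less than 7.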